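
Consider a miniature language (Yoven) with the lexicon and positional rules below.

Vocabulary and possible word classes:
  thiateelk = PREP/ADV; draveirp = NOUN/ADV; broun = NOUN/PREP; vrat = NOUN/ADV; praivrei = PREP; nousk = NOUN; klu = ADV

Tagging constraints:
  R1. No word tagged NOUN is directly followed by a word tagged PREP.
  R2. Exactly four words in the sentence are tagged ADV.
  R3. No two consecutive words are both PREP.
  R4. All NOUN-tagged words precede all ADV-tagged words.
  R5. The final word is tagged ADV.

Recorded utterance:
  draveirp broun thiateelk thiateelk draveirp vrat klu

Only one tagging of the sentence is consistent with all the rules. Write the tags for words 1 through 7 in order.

Candidates per position — 1:draveirp {NOUN,ADV}; 2:broun {NOUN,PREP}; 3:thiateelk {PREP,ADV}; 4:thiateelk {PREP,ADV}; 5:draveirp {NOUN,ADV}; 6:vrat {NOUN,ADV}; 7:klu {ADV}.
The remaining ambiguous positions (1, 2, 3, 4, 5, 6) are resolved jointly — only one combination satisfies every rule.
The only consistent sequence is: NOUN NOUN ADV PREP ADV ADV ADV.
Checking: rule 1 ok; rule 2 ok; rule 3 ok; rule 4 ok; rule 5 ok.

NOUN NOUN ADV PREP ADV ADV ADV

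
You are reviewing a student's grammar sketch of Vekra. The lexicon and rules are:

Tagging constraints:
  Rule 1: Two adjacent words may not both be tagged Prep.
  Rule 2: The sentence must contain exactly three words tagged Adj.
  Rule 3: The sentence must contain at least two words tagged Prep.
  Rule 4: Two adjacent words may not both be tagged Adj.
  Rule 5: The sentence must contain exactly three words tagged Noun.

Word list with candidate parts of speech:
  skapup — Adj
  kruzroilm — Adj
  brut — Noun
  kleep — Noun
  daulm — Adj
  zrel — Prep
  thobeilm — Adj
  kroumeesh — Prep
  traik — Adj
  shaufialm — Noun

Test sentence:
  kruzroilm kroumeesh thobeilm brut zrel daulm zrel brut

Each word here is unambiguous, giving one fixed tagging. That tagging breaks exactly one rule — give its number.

Fixed tagging: Adj Prep Adj Noun Prep Adj Prep Noun.
Checking each rule: R1 pass, R2 pass, R3 pass, R4 pass, R5 fail.
Only rule 5 fails.

5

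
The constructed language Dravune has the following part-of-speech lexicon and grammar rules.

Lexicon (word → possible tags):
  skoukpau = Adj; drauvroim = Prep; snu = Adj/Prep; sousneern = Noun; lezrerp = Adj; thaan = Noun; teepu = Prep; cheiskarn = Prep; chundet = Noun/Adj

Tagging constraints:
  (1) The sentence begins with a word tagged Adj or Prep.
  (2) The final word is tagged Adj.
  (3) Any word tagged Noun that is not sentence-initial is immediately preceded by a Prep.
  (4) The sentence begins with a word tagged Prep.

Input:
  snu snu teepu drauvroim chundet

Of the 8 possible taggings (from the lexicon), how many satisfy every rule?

Candidates per position — 1:snu {Adj,Prep}; 2:snu {Adj,Prep}; 3:teepu {Prep}; 4:drauvroim {Prep}; 5:chundet {Noun,Adj}.
There are 8 candidate sequences in total.
The sequences that satisfy every rule: Prep Adj Prep Prep Adj; Prep Prep Prep Prep Adj.
Count = 2.

2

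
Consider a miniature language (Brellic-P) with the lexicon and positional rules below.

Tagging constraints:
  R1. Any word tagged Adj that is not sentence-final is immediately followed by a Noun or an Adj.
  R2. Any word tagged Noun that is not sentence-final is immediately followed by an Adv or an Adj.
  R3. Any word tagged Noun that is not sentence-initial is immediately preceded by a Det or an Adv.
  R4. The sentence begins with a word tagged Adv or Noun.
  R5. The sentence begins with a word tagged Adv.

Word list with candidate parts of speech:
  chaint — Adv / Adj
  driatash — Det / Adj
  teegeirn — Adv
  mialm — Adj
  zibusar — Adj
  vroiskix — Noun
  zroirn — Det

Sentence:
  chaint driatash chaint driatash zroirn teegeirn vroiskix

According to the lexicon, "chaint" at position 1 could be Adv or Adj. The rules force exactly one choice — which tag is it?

Adv

Candidates per position — 1:chaint {Adv,Adj}; 2:driatash {Det,Adj}; 3:chaint {Adv,Adj}; 4:driatash {Det,Adj}; 5:zroirn {Det}; 6:teegeirn {Adv}; 7:vroiskix {Noun}.
Position 1: tagging it Adj would leave rule 1 unsatisfiable, so it must be Adv.
Position 2: tagging it Adj would leave rule 1 unsatisfiable, so it must be Det.
Position 3: tagging it Adj would leave rule 1 unsatisfiable, so it must be Adv.
Position 4: tagging it Adj would leave rule 1 unsatisfiable, so it must be Det.
So the tagging must be: Adv Det Adv Det Det Adv Noun.
Check: rule 1 ok; rule 2 ok; rule 3 ok; rule 4 ok; rule 5 ok.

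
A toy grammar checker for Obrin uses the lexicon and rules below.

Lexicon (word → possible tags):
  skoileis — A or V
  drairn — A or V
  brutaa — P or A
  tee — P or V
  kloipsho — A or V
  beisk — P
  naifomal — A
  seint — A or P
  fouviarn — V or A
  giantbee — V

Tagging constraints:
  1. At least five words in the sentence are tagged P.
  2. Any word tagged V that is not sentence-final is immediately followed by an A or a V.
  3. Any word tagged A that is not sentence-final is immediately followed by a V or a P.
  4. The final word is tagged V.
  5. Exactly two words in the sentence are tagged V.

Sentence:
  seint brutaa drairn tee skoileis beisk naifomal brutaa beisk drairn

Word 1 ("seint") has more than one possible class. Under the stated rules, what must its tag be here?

P

Candidates per position — 1:seint {A,P}; 2:brutaa {P,A}; 3:drairn {A,V}; 4:tee {P,V}; 5:skoileis {A,V}; 6:beisk {P}; 7:naifomal {A}; 8:brutaa {P,A}; 9:beisk {P}; 10:drairn {A,V}.
Position 5: tagging it V would leave rule 2 unsatisfiable, so it must be A.
Position 8: tagging it A would leave rule 3 unsatisfiable, so it must be P.
Position 10: tagging it A would leave rule 4 unsatisfiable, so it must be V.
Position 1: the remaining choice is settled jointly with positions 2, 3, 4 — only P at position 1 is part of a tagging that satisfies every rule.
So the tagging must be: P P A V A P A P P V.
Verifying each rule — rule 1 satisfied; rule 2 satisfied; rule 3 satisfied; rule 4 satisfied; rule 5 satisfied.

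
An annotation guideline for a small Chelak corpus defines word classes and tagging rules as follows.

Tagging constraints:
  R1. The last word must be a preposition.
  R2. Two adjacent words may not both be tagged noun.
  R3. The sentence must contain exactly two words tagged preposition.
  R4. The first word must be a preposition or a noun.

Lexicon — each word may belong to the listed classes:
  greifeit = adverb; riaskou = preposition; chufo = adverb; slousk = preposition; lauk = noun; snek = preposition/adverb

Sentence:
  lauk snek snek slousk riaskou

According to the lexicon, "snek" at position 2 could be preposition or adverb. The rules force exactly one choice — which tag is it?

Candidates per position — 1:lauk {noun}; 2:snek {preposition,adverb}; 3:snek {preposition,adverb}; 4:slousk {preposition}; 5:riaskou {preposition}.
Word 2 cannot be preposition — rule 3 would then fail for every completion. It is adverb.
Word 3 cannot be preposition — rule 3 would then fail for every completion. It is adverb.
So the tagging must be: noun adverb adverb preposition preposition.
Checking: rule 1 satisfied; rule 2 satisfied; rule 3 satisfied; rule 4 satisfied.

adverb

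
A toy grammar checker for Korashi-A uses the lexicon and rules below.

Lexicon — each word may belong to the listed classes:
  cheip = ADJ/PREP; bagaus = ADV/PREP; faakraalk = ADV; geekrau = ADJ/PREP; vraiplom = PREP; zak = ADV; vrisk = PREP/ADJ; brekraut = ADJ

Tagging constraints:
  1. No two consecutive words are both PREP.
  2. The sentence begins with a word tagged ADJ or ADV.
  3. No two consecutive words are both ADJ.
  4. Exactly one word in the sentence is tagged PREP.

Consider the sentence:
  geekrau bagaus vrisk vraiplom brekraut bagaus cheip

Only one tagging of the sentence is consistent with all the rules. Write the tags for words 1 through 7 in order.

Candidates per position — 1:geekrau {ADJ,PREP}; 2:bagaus {ADV,PREP}; 3:vrisk {PREP,ADJ}; 4:vraiplom {PREP}; 5:brekraut {ADJ}; 6:bagaus {ADV,PREP}; 7:cheip {ADJ,PREP}.
At position 1, choosing PREP makes rule 2 impossible to satisfy; hence ADJ.
At position 2, choosing PREP makes rule 4 impossible to satisfy; hence ADV.
At position 3, choosing PREP makes rule 1 impossible to satisfy; hence ADJ.
At position 6, choosing PREP makes rule 4 impossible to satisfy; hence ADV.
At position 7, choosing PREP makes rule 4 impossible to satisfy; hence ADJ.
The unique satisfying tagging is: ADJ ADV ADJ PREP ADJ ADV ADJ.
Check: rule 1 satisfied; rule 2 satisfied; rule 3 satisfied; rule 4 satisfied.

ADJ ADV ADJ PREP ADJ ADV ADJ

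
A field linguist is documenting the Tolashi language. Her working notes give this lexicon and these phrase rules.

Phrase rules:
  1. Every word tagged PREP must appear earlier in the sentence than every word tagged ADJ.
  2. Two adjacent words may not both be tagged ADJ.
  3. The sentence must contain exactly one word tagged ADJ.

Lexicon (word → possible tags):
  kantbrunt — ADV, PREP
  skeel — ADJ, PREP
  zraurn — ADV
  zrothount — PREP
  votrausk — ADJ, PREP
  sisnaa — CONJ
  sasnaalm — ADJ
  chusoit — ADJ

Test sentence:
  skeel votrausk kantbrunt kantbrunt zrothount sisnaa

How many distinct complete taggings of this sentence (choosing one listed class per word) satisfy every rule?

0

Candidates per position — 1:skeel {ADJ,PREP}; 2:votrausk {ADJ,PREP}; 3:kantbrunt {ADV,PREP}; 4:kantbrunt {ADV,PREP}; 5:zrothount {PREP}; 6:sisnaa {CONJ}.
There are 16 candidate sequences in total.
Every candidate sequence violates at least one rule; no consistent tagging exists.
Count = 0.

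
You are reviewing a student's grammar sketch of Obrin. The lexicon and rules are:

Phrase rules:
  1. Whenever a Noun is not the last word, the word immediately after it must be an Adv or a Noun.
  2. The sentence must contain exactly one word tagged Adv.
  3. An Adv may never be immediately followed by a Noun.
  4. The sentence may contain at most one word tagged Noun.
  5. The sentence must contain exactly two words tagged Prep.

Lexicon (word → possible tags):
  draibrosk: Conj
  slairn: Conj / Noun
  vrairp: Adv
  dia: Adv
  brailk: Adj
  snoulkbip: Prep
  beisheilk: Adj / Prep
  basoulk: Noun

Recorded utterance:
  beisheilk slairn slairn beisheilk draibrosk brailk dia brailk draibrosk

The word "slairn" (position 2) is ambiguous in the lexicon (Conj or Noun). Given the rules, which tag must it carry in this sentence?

Conj

Candidates per position — 1:beisheilk {Adj,Prep}; 2:slairn {Conj,Noun}; 3:slairn {Conj,Noun}; 4:beisheilk {Adj,Prep}; 5:draibrosk {Conj}; 6:brailk {Adj}; 7:dia {Adv}; 8:brailk {Adj}; 9:draibrosk {Conj}.
Position 1: Adj is ruled out by rule 5; that leaves Prep.
Position 2: Noun is ruled out by rule 1; that leaves Conj.
Position 3: Noun is ruled out by rule 1; that leaves Conj.
Position 4: Adj is ruled out by rule 5; that leaves Prep.
So the tagging must be: Prep Conj Conj Prep Conj Adj Adv Adj Conj.
Check: rule 1 ✓; rule 2 ✓; rule 3 ✓; rule 4 ✓; rule 5 ✓.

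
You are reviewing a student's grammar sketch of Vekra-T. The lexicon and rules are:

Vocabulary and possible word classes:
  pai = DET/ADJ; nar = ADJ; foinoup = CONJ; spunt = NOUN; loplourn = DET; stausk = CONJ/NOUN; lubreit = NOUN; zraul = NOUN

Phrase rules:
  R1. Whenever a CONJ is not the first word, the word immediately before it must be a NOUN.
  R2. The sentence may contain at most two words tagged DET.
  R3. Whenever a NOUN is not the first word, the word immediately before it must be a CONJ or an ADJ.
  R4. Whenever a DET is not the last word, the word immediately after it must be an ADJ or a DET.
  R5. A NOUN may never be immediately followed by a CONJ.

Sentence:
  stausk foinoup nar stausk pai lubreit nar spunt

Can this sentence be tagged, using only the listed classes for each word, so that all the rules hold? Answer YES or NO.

Candidates per position — 1:stausk {CONJ,NOUN}; 2:foinoup {CONJ}; 3:nar {ADJ}; 4:stausk {CONJ,NOUN}; 5:pai {DET,ADJ}; 6:lubreit {NOUN}; 7:nar {ADJ}; 8:spunt {NOUN}.
Every candidate sequence violates at least one rule; no consistent tagging exists.

NO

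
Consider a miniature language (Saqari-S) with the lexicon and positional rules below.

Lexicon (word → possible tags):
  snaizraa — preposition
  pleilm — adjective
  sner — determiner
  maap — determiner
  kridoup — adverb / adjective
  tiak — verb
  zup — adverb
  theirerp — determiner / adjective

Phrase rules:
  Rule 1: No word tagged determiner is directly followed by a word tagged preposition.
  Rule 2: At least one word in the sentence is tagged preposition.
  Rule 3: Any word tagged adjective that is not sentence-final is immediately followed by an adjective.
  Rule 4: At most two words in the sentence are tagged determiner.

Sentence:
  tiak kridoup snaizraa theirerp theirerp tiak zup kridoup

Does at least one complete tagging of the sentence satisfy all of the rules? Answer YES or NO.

YES

Candidates per position — 1:tiak {verb}; 2:kridoup {adverb,adjective}; 3:snaizraa {preposition}; 4:theirerp {determiner,adjective}; 5:theirerp {determiner,adjective}; 6:tiak {verb}; 7:zup {adverb}; 8:kridoup {adverb,adjective}.
One satisfying assignment: verb adverb preposition determiner determiner verb adverb adverb.
Verifying each rule — rule 1 ✓; rule 2 ✓; rule 3 ✓; rule 4 ✓.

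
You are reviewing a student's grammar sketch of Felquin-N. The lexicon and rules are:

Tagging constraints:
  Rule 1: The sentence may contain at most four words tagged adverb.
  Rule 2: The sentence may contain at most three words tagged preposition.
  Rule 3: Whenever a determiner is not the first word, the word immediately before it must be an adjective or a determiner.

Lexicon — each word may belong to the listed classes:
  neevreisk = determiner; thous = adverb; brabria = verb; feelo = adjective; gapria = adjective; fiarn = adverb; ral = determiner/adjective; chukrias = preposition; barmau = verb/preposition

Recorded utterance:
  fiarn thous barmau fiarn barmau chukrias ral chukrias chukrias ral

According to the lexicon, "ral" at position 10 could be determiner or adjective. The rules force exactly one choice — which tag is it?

adjective

Candidates per position — 1:fiarn {adverb}; 2:thous {adverb}; 3:barmau {verb,preposition}; 4:fiarn {adverb}; 5:barmau {verb,preposition}; 6:chukrias {preposition}; 7:ral {determiner,adjective}; 8:chukrias {preposition}; 9:chukrias {preposition}; 10:ral {determiner,adjective}.
At position 3, choosing preposition makes rule 2 impossible to satisfy; hence verb.
At position 5, choosing preposition makes rule 2 impossible to satisfy; hence verb.
At position 7, choosing determiner makes rule 3 impossible to satisfy; hence adjective.
At position 10, choosing determiner makes rule 3 impossible to satisfy; hence adjective.
That leaves exactly one tagging: adverb adverb verb adverb verb preposition adjective preposition preposition adjective.
Verifying each rule — rule 1 ok; rule 2 ok; rule 3 ok.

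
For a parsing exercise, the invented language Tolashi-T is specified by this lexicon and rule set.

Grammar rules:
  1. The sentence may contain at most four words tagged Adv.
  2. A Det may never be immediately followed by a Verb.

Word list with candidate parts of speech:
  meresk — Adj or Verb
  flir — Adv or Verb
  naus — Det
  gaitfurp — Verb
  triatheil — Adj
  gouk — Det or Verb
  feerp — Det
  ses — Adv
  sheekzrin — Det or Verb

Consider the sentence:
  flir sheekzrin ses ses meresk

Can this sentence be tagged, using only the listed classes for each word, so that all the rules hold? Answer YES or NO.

YES

Candidates per position — 1:flir {Adv,Verb}; 2:sheekzrin {Det,Verb}; 3:ses {Adv}; 4:ses {Adv}; 5:meresk {Adj,Verb}.
One satisfying assignment: Verb Verb Adv Adv Verb.
Checking: rule 1 holds; rule 2 holds.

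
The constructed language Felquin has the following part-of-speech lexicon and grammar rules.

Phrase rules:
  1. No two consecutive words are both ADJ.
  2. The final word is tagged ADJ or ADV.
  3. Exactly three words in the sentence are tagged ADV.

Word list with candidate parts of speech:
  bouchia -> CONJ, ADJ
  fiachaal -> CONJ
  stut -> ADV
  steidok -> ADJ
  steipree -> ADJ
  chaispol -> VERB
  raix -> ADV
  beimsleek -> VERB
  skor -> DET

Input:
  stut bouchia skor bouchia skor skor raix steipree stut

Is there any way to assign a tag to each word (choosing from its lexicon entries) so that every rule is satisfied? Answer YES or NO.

YES

Candidates per position — 1:stut {ADV}; 2:bouchia {CONJ,ADJ}; 3:skor {DET}; 4:bouchia {CONJ,ADJ}; 5:skor {DET}; 6:skor {DET}; 7:raix {ADV}; 8:steipree {ADJ}; 9:stut {ADV}.
One satisfying assignment: ADV CONJ DET ADJ DET DET ADV ADJ ADV.
Checking: rule 1 holds; rule 2 holds; rule 3 holds.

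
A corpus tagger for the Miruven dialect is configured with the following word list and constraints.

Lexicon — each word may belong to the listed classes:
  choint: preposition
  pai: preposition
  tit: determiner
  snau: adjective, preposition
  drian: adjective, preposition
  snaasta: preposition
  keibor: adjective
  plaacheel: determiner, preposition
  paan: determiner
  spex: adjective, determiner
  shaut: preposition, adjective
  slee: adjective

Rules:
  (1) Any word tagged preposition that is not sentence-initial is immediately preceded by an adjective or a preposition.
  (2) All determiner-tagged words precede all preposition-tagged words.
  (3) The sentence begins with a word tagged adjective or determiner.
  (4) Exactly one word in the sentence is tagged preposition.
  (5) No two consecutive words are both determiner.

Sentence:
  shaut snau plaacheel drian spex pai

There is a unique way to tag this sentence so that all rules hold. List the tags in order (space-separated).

Candidates per position — 1:shaut {preposition,adjective}; 2:snau {adjective,preposition}; 3:plaacheel {determiner,preposition}; 4:drian {adjective,preposition}; 5:spex {adjective,determiner}; 6:pai {preposition}.
Word 1 cannot be preposition — rule 3 would then fail for every completion. It is adjective.
Word 2 cannot be preposition — rule 4 would then fail for every completion. It is adjective.
Word 3 cannot be preposition — rule 4 would then fail for every completion. It is determiner.
Word 4 cannot be preposition — rule 1 would then fail for every completion. It is adjective.
Word 5 cannot be determiner — rule 1 would then fail for every completion. It is adjective.
That leaves exactly one tagging: adjective adjective determiner adjective adjective preposition.
Rule-by-rule: rule 1 holds; rule 2 holds; rule 3 holds; rule 4 holds; rule 5 holds.

adjective adjective determiner adjective adjective preposition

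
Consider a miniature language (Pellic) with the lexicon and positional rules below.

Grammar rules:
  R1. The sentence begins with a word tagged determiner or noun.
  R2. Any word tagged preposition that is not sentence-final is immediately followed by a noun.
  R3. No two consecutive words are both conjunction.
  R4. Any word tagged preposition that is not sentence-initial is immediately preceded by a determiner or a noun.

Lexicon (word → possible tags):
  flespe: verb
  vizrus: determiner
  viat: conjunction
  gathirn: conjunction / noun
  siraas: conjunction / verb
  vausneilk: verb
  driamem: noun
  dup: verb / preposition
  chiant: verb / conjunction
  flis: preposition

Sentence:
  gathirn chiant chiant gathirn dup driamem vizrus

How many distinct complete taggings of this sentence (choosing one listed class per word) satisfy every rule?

8

Candidates per position — 1:gathirn {conjunction,noun}; 2:chiant {verb,conjunction}; 3:chiant {verb,conjunction}; 4:gathirn {conjunction,noun}; 5:dup {verb,preposition}; 6:driamem {noun}; 7:vizrus {determiner}.
There are 32 candidate sequences in total.
Checking each against the rules leaves 8 sequences.
Count = 8.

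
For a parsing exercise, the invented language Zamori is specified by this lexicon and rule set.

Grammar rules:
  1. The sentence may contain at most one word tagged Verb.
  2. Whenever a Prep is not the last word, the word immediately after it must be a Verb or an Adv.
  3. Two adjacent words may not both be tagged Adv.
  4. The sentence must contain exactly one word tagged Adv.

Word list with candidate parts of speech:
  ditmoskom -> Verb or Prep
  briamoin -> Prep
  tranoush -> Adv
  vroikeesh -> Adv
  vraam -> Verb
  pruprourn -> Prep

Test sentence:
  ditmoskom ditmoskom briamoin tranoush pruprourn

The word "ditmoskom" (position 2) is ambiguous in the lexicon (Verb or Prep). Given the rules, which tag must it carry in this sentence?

Candidates per position — 1:ditmoskom {Verb,Prep}; 2:ditmoskom {Verb,Prep}; 3:briamoin {Prep}; 4:tranoush {Adv}; 5:pruprourn {Prep}.
If word 2 were Prep, no tagging could satisfy rule 2; so word 2 is Verb.
If word 1 were Verb, no tagging could satisfy rule 1; so word 1 is Prep.
That leaves exactly one tagging: Prep Verb Prep Adv Prep.
Rule-by-rule: rule 1 ✓; rule 2 ✓; rule 3 ✓; rule 4 ✓.

Verb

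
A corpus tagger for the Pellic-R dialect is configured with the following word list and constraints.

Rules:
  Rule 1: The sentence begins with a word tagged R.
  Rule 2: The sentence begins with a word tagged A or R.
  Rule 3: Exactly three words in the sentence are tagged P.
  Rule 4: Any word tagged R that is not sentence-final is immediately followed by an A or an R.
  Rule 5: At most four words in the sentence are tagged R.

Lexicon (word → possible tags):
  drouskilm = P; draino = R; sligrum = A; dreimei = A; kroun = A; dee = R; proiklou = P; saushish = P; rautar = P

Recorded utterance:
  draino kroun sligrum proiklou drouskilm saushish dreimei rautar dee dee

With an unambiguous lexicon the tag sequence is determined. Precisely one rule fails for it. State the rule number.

Fixed tagging: R A A P P P A P R R.
Rule check: R1 holds, R2 holds, R3 violated, R4 holds, R5 holds.
Only rule 3 fails.

3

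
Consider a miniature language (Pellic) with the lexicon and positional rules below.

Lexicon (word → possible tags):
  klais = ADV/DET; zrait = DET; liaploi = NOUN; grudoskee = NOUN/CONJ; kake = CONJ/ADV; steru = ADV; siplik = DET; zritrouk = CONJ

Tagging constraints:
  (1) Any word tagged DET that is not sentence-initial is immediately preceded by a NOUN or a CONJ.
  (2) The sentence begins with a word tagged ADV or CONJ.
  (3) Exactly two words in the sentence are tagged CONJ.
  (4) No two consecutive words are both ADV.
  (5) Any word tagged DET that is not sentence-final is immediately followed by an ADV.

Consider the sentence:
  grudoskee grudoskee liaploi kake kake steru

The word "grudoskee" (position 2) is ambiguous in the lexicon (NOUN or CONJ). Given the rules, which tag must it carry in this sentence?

Candidates per position — 1:grudoskee {NOUN,CONJ}; 2:grudoskee {NOUN,CONJ}; 3:liaploi {NOUN}; 4:kake {CONJ,ADV}; 5:kake {CONJ,ADV}; 6:steru {ADV}.
Word 1 cannot be NOUN — rule 2 would then fail for every completion. It is CONJ.
Word 5 cannot be ADV — rule 4 would then fail for every completion. It is CONJ.
Word 2 cannot be CONJ — rule 3 would then fail for every completion. It is NOUN.
Word 4 cannot be CONJ — rule 3 would then fail for every completion. It is ADV.
The unique satisfying tagging is: CONJ NOUN NOUN ADV CONJ ADV.
Verifying each rule — rule 1 ok; rule 2 ok; rule 3 ok; rule 4 ok; rule 5 ok.

NOUN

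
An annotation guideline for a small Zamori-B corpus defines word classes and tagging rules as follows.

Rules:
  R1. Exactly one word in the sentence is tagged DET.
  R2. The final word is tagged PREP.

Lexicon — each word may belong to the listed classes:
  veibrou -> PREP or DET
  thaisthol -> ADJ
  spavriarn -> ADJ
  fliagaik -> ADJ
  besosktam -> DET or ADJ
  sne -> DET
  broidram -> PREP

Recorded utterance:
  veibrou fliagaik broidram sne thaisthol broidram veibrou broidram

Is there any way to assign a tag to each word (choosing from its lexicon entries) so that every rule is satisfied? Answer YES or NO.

Candidates per position — 1:veibrou {PREP,DET}; 2:fliagaik {ADJ}; 3:broidram {PREP}; 4:sne {DET}; 5:thaisthol {ADJ}; 6:broidram {PREP}; 7:veibrou {PREP,DET}; 8:broidram {PREP}.
One satisfying assignment: PREP ADJ PREP DET ADJ PREP PREP PREP.
Check: rule 1 ok; rule 2 ok.

YES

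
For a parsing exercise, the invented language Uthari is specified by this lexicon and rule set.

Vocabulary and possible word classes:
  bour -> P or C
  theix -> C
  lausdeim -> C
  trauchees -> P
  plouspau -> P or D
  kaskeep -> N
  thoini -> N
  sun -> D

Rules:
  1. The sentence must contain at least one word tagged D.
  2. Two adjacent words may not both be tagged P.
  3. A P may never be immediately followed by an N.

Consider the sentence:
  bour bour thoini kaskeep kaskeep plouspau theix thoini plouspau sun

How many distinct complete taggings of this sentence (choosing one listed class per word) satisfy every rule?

8

Candidates per position — 1:bour {P,C}; 2:bour {P,C}; 3:thoini {N}; 4:kaskeep {N}; 5:kaskeep {N}; 6:plouspau {P,D}; 7:theix {C}; 8:thoini {N}; 9:plouspau {P,D}; 10:sun {D}.
There are 16 candidate sequences in total.
Checking each against the rules leaves 8 sequences.
Count = 8.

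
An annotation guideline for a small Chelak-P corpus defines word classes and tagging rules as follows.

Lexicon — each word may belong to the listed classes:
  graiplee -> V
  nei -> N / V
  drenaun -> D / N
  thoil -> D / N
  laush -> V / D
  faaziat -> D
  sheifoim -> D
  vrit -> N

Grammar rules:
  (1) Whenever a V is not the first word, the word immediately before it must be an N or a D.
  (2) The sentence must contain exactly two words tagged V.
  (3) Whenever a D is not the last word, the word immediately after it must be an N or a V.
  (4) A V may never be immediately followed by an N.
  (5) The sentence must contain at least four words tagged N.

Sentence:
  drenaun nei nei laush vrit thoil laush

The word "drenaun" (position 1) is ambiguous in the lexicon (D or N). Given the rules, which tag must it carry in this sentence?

N

Candidates per position — 1:drenaun {D,N}; 2:nei {N,V}; 3:nei {N,V}; 4:laush {V,D}; 5:vrit {N}; 6:thoil {D,N}; 7:laush {V,D}.
At position 4, choosing V makes rule 4 impossible to satisfy; hence D.
Position 1: the remaining choice is settled jointly with positions 2, 3, 6, 7 — only N at position 1 is part of a tagging that satisfies every rule.
The unique satisfying tagging is: N N V D N N V.
Verifying each rule — rule 1 ok; rule 2 ok; rule 3 ok; rule 4 ok; rule 5 ok.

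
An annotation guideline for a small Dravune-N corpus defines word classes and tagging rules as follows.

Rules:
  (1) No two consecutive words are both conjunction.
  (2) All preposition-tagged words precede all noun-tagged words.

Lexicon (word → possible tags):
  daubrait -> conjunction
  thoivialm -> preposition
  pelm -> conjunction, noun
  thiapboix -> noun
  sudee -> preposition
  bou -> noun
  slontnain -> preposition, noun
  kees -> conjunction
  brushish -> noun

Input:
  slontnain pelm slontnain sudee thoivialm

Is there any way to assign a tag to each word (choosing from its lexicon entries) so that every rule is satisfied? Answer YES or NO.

Candidates per position — 1:slontnain {preposition,noun}; 2:pelm {conjunction,noun}; 3:slontnain {preposition,noun}; 4:sudee {preposition}; 5:thoivialm {preposition}.
One satisfying assignment: preposition conjunction preposition preposition preposition.
Check: rule 1 holds; rule 2 holds.

YES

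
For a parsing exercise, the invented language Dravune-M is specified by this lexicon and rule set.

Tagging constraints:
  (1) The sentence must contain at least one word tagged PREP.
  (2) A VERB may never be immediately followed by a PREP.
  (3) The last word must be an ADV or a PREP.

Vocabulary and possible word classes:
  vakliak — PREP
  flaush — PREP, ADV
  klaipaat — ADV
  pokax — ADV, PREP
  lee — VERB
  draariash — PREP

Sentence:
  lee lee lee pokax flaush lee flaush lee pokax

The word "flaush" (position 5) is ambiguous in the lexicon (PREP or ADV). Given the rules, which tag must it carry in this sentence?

PREP

Candidates per position — 1:lee {VERB}; 2:lee {VERB}; 3:lee {VERB}; 4:pokax {ADV,PREP}; 5:flaush {PREP,ADV}; 6:lee {VERB}; 7:flaush {PREP,ADV}; 8:lee {VERB}; 9:pokax {ADV,PREP}.
Position 4: tagging it PREP would leave rule 2 unsatisfiable, so it must be ADV.
Position 7: tagging it PREP would leave rule 2 unsatisfiable, so it must be ADV.
Position 9: tagging it PREP would leave rule 2 unsatisfiable, so it must be ADV.
Position 5: tagging it ADV would leave rule 1 unsatisfiable, so it must be PREP.
The unique satisfying tagging is: VERB VERB VERB ADV PREP VERB ADV VERB ADV.
Checking: rule 1 satisfied; rule 2 satisfied; rule 3 satisfied.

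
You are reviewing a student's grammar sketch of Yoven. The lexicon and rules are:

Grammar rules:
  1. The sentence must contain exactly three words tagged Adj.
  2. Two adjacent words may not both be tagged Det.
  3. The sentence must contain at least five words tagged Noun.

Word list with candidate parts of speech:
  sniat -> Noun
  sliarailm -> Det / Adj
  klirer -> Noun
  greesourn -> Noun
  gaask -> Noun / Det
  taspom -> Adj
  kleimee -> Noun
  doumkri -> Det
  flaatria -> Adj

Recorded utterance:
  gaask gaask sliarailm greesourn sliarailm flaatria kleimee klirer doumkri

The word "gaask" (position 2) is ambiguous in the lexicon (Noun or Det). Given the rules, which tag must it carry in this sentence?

Noun

Candidates per position — 1:gaask {Noun,Det}; 2:gaask {Noun,Det}; 3:sliarailm {Det,Adj}; 4:greesourn {Noun}; 5:sliarailm {Det,Adj}; 6:flaatria {Adj}; 7:kleimee {Noun}; 8:klirer {Noun}; 9:doumkri {Det}.
Word 1 cannot be Det — rule 3 would then fail for every completion. It is Noun.
Word 2 cannot be Det — rule 3 would then fail for every completion. It is Noun.
Word 3 cannot be Det — rule 1 would then fail for every completion. It is Adj.
Word 5 cannot be Det — rule 1 would then fail for every completion. It is Adj.
That leaves exactly one tagging: Noun Noun Adj Noun Adj Adj Noun Noun Det.
Checking: rule 1 ok; rule 2 ok; rule 3 ok.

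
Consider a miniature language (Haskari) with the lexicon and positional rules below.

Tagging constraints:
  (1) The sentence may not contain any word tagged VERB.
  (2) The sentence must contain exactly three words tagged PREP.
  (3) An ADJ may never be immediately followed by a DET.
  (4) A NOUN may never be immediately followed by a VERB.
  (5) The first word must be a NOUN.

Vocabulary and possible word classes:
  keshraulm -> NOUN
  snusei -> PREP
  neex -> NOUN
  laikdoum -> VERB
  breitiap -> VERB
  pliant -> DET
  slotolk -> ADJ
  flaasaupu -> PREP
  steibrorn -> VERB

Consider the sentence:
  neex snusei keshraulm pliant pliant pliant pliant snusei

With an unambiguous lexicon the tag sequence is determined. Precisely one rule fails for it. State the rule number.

Fixed tagging: NOUN PREP NOUN DET DET DET DET PREP.
Rule check: R1 holds, R2 violated, R3 holds, R4 holds, R5 holds.
Only rule 2 fails.

2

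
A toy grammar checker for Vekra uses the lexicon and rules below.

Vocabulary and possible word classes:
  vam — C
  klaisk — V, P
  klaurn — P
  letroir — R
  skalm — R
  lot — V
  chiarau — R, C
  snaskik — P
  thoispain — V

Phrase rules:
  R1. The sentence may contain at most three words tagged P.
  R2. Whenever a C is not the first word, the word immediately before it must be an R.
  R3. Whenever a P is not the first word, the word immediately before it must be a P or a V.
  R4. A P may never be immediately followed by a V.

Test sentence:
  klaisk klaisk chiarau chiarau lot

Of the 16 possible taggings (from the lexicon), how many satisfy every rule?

6

Candidates per position — 1:klaisk {V,P}; 2:klaisk {V,P}; 3:chiarau {R,C}; 4:chiarau {R,C}; 5:lot {V}.
There are 16 candidate sequences in total.
Checking each against the rules leaves 6 sequences.
Count = 6.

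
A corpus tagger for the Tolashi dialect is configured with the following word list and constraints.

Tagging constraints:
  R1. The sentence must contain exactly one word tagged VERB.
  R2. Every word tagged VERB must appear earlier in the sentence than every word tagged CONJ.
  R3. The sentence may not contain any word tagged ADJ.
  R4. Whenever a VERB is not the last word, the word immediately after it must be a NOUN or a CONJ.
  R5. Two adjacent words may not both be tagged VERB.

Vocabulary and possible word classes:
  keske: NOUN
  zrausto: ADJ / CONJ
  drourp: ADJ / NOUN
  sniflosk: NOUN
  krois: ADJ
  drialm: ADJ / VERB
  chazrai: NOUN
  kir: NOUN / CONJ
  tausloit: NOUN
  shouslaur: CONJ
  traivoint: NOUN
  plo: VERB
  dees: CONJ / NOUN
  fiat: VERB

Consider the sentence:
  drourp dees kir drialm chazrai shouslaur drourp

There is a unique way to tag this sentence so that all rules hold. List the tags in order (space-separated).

NOUN NOUN NOUN VERB NOUN CONJ NOUN

Candidates per position — 1:drourp {ADJ,NOUN}; 2:dees {CONJ,NOUN}; 3:kir {NOUN,CONJ}; 4:drialm {ADJ,VERB}; 5:chazrai {NOUN}; 6:shouslaur {CONJ}; 7:drourp {ADJ,NOUN}.
If word 1 were ADJ, no tagging could satisfy rule 3; so word 1 is NOUN.
If word 4 were ADJ, no tagging could satisfy rule 1; so word 4 is VERB.
If word 7 were ADJ, no tagging could satisfy rule 3; so word 7 is NOUN.
If word 2 were CONJ, no tagging could satisfy rule 2; so word 2 is NOUN.
If word 3 were CONJ, no tagging could satisfy rule 2; so word 3 is NOUN.
The unique satisfying tagging is: NOUN NOUN NOUN VERB NOUN CONJ NOUN.
Verifying each rule — rule 1 holds; rule 2 holds; rule 3 holds; rule 4 holds; rule 5 holds.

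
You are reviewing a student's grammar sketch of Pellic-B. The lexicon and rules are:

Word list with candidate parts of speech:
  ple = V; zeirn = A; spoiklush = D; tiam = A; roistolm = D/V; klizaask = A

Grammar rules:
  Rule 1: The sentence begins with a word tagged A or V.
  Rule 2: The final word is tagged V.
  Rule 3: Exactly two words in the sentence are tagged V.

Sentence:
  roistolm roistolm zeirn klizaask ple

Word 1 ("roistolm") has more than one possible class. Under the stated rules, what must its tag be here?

V

Candidates per position — 1:roistolm {D,V}; 2:roistolm {D,V}; 3:zeirn {A}; 4:klizaask {A}; 5:ple {V}.
Position 1: tagging it D would leave rule 1 unsatisfiable, so it must be V.
Position 2: tagging it V would leave rule 3 unsatisfiable, so it must be D.
The unique satisfying tagging is: V D A A V.
Verifying each rule — rule 1 holds; rule 2 holds; rule 3 holds.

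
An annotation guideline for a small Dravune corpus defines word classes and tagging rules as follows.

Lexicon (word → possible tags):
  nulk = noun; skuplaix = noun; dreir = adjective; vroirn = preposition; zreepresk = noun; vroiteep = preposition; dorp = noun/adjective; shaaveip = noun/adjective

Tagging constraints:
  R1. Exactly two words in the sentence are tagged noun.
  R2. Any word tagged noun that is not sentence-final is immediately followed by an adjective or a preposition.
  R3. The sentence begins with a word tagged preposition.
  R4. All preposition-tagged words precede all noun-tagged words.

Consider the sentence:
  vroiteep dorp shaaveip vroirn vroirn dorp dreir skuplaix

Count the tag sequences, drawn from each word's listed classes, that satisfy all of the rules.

Candidates per position — 1:vroiteep {preposition}; 2:dorp {noun,adjective}; 3:shaaveip {noun,adjective}; 4:vroirn {preposition}; 5:vroirn {preposition}; 6:dorp {noun,adjective}; 7:dreir {adjective}; 8:skuplaix {noun}.
There are 8 candidate sequences in total.
The sequences that satisfy every rule: preposition adjective adjective preposition preposition noun adjective noun.
Count = 1.

1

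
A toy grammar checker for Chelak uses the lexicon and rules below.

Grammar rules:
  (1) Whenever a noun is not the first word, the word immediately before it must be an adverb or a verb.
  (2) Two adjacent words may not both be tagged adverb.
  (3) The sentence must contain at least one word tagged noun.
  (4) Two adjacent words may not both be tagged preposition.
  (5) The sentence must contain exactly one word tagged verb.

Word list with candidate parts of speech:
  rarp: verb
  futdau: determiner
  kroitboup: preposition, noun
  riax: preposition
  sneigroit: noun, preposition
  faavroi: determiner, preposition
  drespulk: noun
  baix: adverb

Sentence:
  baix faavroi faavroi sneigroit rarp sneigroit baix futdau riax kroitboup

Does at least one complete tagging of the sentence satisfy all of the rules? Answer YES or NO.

Candidates per position — 1:baix {adverb}; 2:faavroi {determiner,preposition}; 3:faavroi {determiner,preposition}; 4:sneigroit {noun,preposition}; 5:rarp {verb}; 6:sneigroit {noun,preposition}; 7:baix {adverb}; 8:futdau {determiner}; 9:riax {preposition}; 10:kroitboup {preposition,noun}.
Every candidate sequence violates at least one rule; no consistent tagging exists.

NO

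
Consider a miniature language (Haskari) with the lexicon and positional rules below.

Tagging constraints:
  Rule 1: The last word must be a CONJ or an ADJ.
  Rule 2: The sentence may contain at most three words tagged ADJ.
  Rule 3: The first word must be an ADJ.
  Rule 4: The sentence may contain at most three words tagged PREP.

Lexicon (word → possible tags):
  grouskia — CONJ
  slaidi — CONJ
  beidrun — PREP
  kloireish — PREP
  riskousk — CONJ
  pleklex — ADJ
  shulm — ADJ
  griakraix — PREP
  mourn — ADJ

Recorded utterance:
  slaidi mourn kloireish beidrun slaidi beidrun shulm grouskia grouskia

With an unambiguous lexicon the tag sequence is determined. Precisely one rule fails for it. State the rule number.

3

Fixed tagging: CONJ ADJ PREP PREP CONJ PREP ADJ CONJ CONJ.
Rule check: R1 holds, R2 holds, R3 violated, R4 holds.
Only rule 3 fails.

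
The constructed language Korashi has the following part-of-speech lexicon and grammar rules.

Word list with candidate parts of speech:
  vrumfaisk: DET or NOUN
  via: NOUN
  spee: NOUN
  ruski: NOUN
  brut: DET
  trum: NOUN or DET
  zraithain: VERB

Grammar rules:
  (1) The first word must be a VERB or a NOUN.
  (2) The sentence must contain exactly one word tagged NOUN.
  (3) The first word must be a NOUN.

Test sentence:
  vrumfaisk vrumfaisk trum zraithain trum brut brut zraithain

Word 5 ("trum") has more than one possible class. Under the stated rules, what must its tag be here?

DET

Candidates per position — 1:vrumfaisk {DET,NOUN}; 2:vrumfaisk {DET,NOUN}; 3:trum {NOUN,DET}; 4:zraithain {VERB}; 5:trum {NOUN,DET}; 6:brut {DET}; 7:brut {DET}; 8:zraithain {VERB}.
Position 1: tagging it DET would leave rule 1 unsatisfiable, so it must be NOUN.
Position 2: tagging it NOUN would leave rule 2 unsatisfiable, so it must be DET.
Position 3: tagging it NOUN would leave rule 2 unsatisfiable, so it must be DET.
Position 5: tagging it NOUN would leave rule 2 unsatisfiable, so it must be DET.
The only consistent sequence is: NOUN DET DET VERB DET DET DET VERB.
Check: rule 1 ok; rule 2 ok; rule 3 ok.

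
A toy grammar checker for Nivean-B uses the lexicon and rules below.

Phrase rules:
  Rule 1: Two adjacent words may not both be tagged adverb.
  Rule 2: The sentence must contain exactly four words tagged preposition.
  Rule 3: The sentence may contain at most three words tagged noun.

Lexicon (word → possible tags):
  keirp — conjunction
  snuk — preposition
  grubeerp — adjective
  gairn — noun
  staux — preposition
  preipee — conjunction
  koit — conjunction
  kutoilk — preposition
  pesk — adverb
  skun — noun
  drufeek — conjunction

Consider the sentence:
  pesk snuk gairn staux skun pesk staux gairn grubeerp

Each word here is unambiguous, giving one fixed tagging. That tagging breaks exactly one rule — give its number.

Fixed tagging: adverb preposition noun preposition noun adverb preposition noun adjective.
Checking each rule: R1 ✓, R2 ✗, R3 ✓.
Only rule 2 fails.

2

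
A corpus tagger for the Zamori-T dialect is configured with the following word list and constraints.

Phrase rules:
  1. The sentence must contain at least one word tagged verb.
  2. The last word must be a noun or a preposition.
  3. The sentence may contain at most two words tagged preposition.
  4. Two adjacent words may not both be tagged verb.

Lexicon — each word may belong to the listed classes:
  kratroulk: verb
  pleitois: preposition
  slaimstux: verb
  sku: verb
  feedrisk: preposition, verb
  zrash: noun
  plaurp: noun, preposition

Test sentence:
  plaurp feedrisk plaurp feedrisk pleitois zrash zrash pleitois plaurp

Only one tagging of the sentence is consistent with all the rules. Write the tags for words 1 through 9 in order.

noun verb noun verb preposition noun noun preposition noun

Candidates per position — 1:plaurp {noun,preposition}; 2:feedrisk {preposition,verb}; 3:plaurp {noun,preposition}; 4:feedrisk {preposition,verb}; 5:pleitois {preposition}; 6:zrash {noun}; 7:zrash {noun}; 8:pleitois {preposition}; 9:plaurp {noun,preposition}.
Word 1 cannot be preposition — rule 3 would then fail for every completion. It is noun.
Word 2 cannot be preposition — rule 3 would then fail for every completion. It is verb.
Word 3 cannot be preposition — rule 3 would then fail for every completion. It is noun.
Word 4 cannot be preposition — rule 3 would then fail for every completion. It is verb.
Word 9 cannot be preposition — rule 3 would then fail for every completion. It is noun.
The only consistent sequence is: noun verb noun verb preposition noun noun preposition noun.
Checking: rule 1 ok; rule 2 ok; rule 3 ok; rule 4 ok.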